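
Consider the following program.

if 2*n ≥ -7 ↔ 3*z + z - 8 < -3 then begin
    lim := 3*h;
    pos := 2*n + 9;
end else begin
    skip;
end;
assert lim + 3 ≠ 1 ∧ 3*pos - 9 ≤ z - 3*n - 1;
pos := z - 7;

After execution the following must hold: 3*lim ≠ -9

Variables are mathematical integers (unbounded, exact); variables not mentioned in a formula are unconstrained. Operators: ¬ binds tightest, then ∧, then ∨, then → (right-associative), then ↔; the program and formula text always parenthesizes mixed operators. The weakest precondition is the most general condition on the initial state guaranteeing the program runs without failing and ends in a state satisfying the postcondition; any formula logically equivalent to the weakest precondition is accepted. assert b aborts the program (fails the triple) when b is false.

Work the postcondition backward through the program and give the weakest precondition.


Working backward. After the program, 3*lim ≠ -9 must hold.
Before pos := z - 7: 3*lim ≠ -9
Before assert lim + 3 ≠ 1 ∧ 3*pos - 9 ≤ z - 3*n - 1: lim ≠ -2 ∧ 3*n + 3*pos ≤ z + 8 ∧ 3*lim ≠ -9
Then branch requires 3*h ≠ -2 ∧ 9*n ≤ z - 19 ∧ 9*h ≠ -9; else branch requires lim ≠ -2 ∧ 3*n + 3*pos ≤ z + 8 ∧ 3*lim ≠ -9.
Before the if: ((2*n ≥ -7 ↔ 4*z < 5) → (3*h ≠ -2 ∧ 9*n ≤ z - 19 ∧ 9*h ≠ -9)) ∧ ((¬(2*n ≥ -7 ↔ 4*z < 5)) → (lim ≠ -2 ∧ 3*n + 3*pos ≤ z + 8 ∧ 3*lim ≠ -9))
Answer: WP = ((2*n ≥ -7 ↔ 4*z < 5) → (3*h ≠ -2 ∧ 9*n ≤ z - 19 ∧ 9*h ≠ -9)) ∧ ((¬(2*n ≥ -7 ↔ 4*z < 5)) → (lim ≠ -2 ∧ 3*n + 3*pos ≤ z + 8 ∧ 3*lim ≠ -9))


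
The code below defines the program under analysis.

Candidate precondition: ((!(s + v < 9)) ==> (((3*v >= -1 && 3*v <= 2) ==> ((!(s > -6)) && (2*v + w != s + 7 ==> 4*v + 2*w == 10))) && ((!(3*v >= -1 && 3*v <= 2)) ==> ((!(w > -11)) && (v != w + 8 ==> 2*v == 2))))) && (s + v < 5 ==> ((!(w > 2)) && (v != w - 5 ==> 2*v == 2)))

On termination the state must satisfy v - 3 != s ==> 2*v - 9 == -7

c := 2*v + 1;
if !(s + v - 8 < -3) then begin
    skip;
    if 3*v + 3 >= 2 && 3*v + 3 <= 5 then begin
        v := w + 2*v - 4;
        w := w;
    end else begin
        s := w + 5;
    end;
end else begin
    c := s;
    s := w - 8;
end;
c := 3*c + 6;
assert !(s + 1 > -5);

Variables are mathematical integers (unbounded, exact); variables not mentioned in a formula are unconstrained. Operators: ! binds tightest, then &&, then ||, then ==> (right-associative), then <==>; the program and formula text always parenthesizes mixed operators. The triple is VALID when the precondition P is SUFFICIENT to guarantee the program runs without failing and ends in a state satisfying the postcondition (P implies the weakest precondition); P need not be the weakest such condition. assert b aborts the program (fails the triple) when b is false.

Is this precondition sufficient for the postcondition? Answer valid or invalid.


Working backward. After the program, the postcondition v - 3 != s ==> 2*v - 9 == -7 must hold; in canonical form it is v != s + 3 ==> 2*v == 2.
Before assert !(s + 1 > -5): (!(s > -6)) && (v != s + 3 ==> 2*v == 2)
Before c := 3*c + 6: (!(s > -6)) && (v != s + 3 ==> 2*v == 2)
Then branch requires ((3*v >= -1 && 3*v <= 2) ==> ((!(s > -6)) && (2*v + w != s + 7 ==> 4*v + 2*w == 10))) && ((!(3*v >= -1 && 3*v <= 2)) ==> ((!(w > -11)) && (v != w + 8 ==> 2*v == 2))); else branch requires (!(w > 2)) && (v != w - 5 ==> 2*v == 2).
Before the if: ((!(s + v < 5)) ==> (((3*v >= -1 && 3*v <= 2) ==> ((!(s > -6)) && (2*v + w != s + 7 ==> 4*v + 2*w == 10))) && ((!(3*v >= -1 && 3*v <= 2)) ==> ((!(w > -11)) && (v != w + 8 ==> 2*v == 2))))) && (s + v < 5 ==> ((!(w > 2)) && (v != w - 5 ==> 2*v == 2)))
Before c := 2*v + 1: ((!(s + v < 5)) ==> (((3*v >= -1 && 3*v <= 2) ==> ((!(s > -6)) && (2*v + w != s + 7 ==> 4*v + 2*w == 10))) && ((!(3*v >= -1 && 3*v <= 2)) ==> ((!(w > -11)) && (v != w + 8 ==> 2*v == 2))))) && (s + v < 5 ==> ((!(w > 2)) && (v != w - 5 ==> 2*v == 2)))
The weakest precondition is ((!(s + v < 5)) ==> (((3*v >= -1 && 3*v <= 2) ==> ((!(s > -6)) && (2*v + w != s + 7 ==> 4*v + 2*w == 10))) && ((!(3*v >= -1 && 3*v <= 2)) ==> ((!(w > -11)) && (v != w + 8 ==> 2*v == 2))))) && (s + v < 5 ==> ((!(w > 2)) && (v != w - 5 ==> 2*v == 2))).
Check whether ((!(s + v < 9)) ==> (((3*v >= -1 && 3*v <= 2) ==> ((!(s > -6)) && (2*v + w != s + 7 ==> 4*v + 2*w == 10))) && ((!(3*v >= -1 && 3*v <= 2)) ==> ((!(w > -11)) && (v != w + 8 ==> 2*v == 2))))) && (s + v < 5 ==> ((!(w > 2)) && (v != w - 5 ==> 2*v == 2))) implies it.
Countermodel: at the initial state s = -4, v = 9, w = -14, the precondition holds but the weakest precondition fails.
Answer: invalid


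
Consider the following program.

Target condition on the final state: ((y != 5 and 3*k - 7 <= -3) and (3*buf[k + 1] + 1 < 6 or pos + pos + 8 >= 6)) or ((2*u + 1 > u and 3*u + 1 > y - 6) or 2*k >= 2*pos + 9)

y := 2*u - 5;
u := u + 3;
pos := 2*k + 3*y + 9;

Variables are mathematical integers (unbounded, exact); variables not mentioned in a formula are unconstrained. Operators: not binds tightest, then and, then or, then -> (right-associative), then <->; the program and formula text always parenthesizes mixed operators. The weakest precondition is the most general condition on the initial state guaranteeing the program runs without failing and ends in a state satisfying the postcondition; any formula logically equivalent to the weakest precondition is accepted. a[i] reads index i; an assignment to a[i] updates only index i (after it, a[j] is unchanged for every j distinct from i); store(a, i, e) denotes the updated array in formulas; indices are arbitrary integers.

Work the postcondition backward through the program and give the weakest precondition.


Working backward. After the program, the postcondition ((y != 5 and 3*k - 7 <= -3) and (3*buf[k + 1] + 1 < 6 or pos + pos + 8 >= 6)) or ((2*u + 1 > u and 3*u + 1 > y - 6) or 2*k >= 2*pos + 9) must hold; in canonical form it is (y != 5 and 3*k <= 4 and (3*buf[k + 1] < 5 or 2*pos >= -2)) or (u > -1 and 3*u > y - 7) or 2*k >= 2*pos + 9.
Before pos := 2*k + 3*y + 9: (y != 5 and 3*k <= 4 and (3*buf[k + 1] < 5 or 4*k + 6*y >= -20)) or (u > -1 and 3*u > y - 7) or 2*k + 6*y <= -27
Before u := u + 3: (y != 5 and 3*k <= 4 and (3*buf[k + 1] < 5 or 4*k + 6*y >= -20)) or (u > -4 and 3*u > y - 16) or 2*k + 6*y <= -27
Before y := 2*u - 5: (2*u != 10 and 3*k <= 4 and (3*buf[k + 1] < 5 or 4*k + 12*u >= 10)) or (u > -4 and u > -21) or 2*k + 12*u <= 3
Answer: WP = (2*u != 10 and 3*k <= 4 and (3*buf[k + 1] < 5 or 4*k + 12*u >= 10)) or (u > -4 and u > -21) or 2*k + 12*u <= 3


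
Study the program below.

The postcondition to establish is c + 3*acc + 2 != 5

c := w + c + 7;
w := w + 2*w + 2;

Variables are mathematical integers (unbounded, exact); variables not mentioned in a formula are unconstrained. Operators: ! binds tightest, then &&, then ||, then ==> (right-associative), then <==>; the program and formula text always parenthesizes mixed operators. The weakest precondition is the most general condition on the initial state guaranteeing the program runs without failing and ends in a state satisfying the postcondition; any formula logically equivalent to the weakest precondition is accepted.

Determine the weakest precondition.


Working backward. After the program, the postcondition c + 3*acc + 2 != 5 must hold; in canonical form it is 3*acc + c != 3.
Before w := w + 2*w + 2: 3*acc + c != 3
Before c := w + c + 7: 3*acc + c + w != -4
Answer: WP = 3*acc + c + w != -4


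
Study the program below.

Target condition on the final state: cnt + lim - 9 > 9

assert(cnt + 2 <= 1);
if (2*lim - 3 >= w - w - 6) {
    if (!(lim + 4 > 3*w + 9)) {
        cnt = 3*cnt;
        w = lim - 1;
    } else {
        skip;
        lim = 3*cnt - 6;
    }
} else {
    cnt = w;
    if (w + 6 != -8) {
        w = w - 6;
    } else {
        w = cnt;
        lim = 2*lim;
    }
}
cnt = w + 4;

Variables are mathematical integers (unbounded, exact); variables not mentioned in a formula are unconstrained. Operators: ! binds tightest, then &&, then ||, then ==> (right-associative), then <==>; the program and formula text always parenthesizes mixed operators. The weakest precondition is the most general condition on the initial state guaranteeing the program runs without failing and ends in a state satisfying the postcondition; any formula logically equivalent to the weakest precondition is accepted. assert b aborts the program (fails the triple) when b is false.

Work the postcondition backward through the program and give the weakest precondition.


Working backward. After the program, the postcondition cnt + lim - 9 > 9 must hold; in canonical form it is cnt + lim > 18.
Before cnt := w + 4: lim + w > 14
Then branch requires ((!(lim > 3*w + 5)) ==> 2*lim > 15) && (lim > 3*w + 5 ==> 3*cnt + w > 20); else branch requires (w != -14 ==> lim + w > 20) && ((!(w != -14)) ==> 2*lim + w > 14).
Before the if: (2*lim >= -3 ==> (((!(lim > 3*w + 5)) ==> 2*lim > 15) && (lim > 3*w + 5 ==> 3*cnt + w > 20))) && ((!(2*lim >= -3)) ==> ((w != -14 ==> lim + w > 20) && ((!(w != -14)) ==> 2*lim + w > 14)))
Before assert cnt + 2 <= 1: cnt <= -1 && (2*lim >= -3 ==> (((!(lim > 3*w + 5)) ==> 2*lim > 15) && (lim > 3*w + 5 ==> 3*cnt + w > 20))) && ((!(2*lim >= -3)) ==> ((w != -14 ==> lim + w > 20) && ((!(w != -14)) ==> 2*lim + w > 14)))
Answer: WP = cnt <= -1 && (2*lim >= -3 ==> (((!(lim > 3*w + 5)) ==> 2*lim > 15) && (lim > 3*w + 5 ==> 3*cnt + w > 20))) && ((!(2*lim >= -3)) ==> ((w != -14 ==> lim + w > 20) && ((!(w != -14)) ==> 2*lim + w > 14)))


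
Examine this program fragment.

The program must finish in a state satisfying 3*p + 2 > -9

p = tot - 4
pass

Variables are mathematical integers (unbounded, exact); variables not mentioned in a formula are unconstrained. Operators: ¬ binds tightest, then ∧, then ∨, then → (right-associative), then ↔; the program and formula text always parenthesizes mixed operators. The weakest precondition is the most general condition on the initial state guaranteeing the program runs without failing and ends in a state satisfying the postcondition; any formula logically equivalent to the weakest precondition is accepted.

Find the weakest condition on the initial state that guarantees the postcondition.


Working backward. After the program, the postcondition 3*p + 2 > -9 must hold; in canonical form it is 3*p > -11.
Before skip: 3*p > -11
Before p := tot - 4: 3*tot > 1
Answer: WP = 3*tot > 1


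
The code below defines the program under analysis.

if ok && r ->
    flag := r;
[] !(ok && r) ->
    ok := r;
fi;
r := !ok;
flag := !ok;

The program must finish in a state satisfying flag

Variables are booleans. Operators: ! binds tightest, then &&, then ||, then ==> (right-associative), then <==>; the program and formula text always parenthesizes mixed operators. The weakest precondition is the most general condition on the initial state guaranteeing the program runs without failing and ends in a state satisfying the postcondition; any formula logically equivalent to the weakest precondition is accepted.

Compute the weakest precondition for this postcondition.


Working backward. After the program, flag must hold.
Before flag := !ok: !ok
Before r := !ok: !ok
Then branch requires !ok; else branch requires !r.
Before the if: ((ok && r) ==> (!ok)) && ((!(ok && r)) ==> (!r))
Answer: WP = ((ok && r) ==> (!ok)) && ((!(ok && r)) ==> (!r))


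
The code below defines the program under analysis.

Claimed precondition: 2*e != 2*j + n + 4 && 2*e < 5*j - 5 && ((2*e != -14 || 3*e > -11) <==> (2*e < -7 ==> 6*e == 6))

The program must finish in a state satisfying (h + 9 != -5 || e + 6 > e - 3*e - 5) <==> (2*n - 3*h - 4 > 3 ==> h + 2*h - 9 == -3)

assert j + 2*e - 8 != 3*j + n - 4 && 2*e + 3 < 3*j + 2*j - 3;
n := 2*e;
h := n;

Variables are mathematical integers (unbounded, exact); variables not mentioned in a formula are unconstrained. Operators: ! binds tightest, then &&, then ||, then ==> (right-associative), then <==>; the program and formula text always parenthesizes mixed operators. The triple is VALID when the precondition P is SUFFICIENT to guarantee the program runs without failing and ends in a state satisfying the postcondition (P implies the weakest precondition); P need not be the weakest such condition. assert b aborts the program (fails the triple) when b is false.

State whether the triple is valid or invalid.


Working backward. After the program, the postcondition (h + 9 != -5 || e + 6 > e - 3*e - 5) <==> (2*n - 3*h - 4 > 3 ==> h + 2*h - 9 == -3) must hold; in canonical form it is (h != -14 || 3*e > -11) <==> (2*n > 3*h + 7 ==> 3*h == 6).
Before h := n: (n != -14 || 3*e > -11) <==> (n < -7 ==> 3*n == 6)
Before n := 2*e: (2*e != -14 || 3*e > -11) <==> (2*e < -7 ==> 6*e == 6)
Before assert j + 2*e - 8 != 3*j + n - 4 && 2*e + 3 < 3*j + 2*j - 3: 2*e != 2*j + n + 4 && 2*e < 5*j - 6 && ((2*e != -14 || 3*e > -11) <==> (2*e < -7 ==> 6*e == 6))
The weakest precondition is 2*e != 2*j + n + 4 && 2*e < 5*j - 6 && ((2*e != -14 || 3*e > -11) <==> (2*e < -7 ==> 6*e == 6)).
Check whether 2*e != 2*j + n + 4 && 2*e < 5*j - 5 && ((2*e != -14 || 3*e > -11) <==> (2*e < -7 ==> 6*e == 6)) implies it.
Countermodel: at the initial state e = -3, j = 0, n = -9, the precondition holds but the weakest precondition fails.
Answer: invalid


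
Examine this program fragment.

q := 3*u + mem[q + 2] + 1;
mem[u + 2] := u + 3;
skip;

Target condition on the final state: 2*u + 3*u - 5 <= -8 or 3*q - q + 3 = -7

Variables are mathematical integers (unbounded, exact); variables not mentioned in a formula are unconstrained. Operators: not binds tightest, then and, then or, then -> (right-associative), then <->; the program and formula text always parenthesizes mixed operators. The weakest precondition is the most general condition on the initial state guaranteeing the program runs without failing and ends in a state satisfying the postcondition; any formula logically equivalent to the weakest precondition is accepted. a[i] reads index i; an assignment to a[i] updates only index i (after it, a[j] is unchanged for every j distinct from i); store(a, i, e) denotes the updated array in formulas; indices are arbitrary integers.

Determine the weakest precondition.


Working backward. After the program, the postcondition 2*u + 3*u - 5 <= -8 or 3*q - q + 3 = -7 must hold; in canonical form it is 5*u <= -3 or 2*q = -10.
Before skip: 5*u <= -3 or 2*q = -10
Before mem[u + 2] := u + 3: 5*u <= -3 or 2*q = -10
Before q := 3*u + mem[q + 2] + 1: 5*u <= -3 or 2*mem[q + 2] + 6*u = -12
Answer: WP = 5*u <= -3 or 2*mem[q + 2] + 6*u = -12


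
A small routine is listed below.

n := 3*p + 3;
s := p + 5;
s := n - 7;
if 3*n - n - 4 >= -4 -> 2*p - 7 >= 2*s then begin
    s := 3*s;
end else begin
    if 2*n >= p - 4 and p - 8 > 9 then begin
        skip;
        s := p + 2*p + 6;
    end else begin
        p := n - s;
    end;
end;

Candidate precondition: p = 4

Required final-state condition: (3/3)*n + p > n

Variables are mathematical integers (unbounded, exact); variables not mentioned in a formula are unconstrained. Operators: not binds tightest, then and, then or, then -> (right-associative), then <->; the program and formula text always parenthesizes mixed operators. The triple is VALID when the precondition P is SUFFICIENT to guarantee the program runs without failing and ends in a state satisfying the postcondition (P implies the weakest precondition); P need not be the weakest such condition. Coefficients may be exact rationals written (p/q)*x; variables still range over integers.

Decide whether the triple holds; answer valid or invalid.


Working backward. After the program, the postcondition (3/3)*n + p > n must hold; in canonical form it is p > 0.
Then branch requires p > 0; else branch requires ((2*n >= p - 4 and p > 17) -> p > 0) and ((not (2*n >= p - 4 and p > 17)) -> n > s).
Before the if: ((2*n >= 0 -> 2*p >= 2*s + 7) -> p > 0) and ((not (2*n >= 0 -> 2*p >= 2*s + 7)) -> (((2*n >= p - 4 and p > 17) -> p > 0) and ((not (2*n >= p - 4 and p > 17)) -> n > s)))
Before s := n - 7: ((2*n >= 0 -> 2*p >= 2*n - 7) -> p > 0) and ((not (2*n >= 0 -> 2*p >= 2*n - 7)) -> ((2*n >= p - 4 and p > 17) -> p > 0))
Before s := p + 5: ((2*n >= 0 -> 2*p >= 2*n - 7) -> p > 0) and ((not (2*n >= 0 -> 2*p >= 2*n - 7)) -> ((2*n >= p - 4 and p > 17) -> p > 0))
Before n := 3*p + 3: ((6*p >= -6 -> 4*p <= 1) -> p > 0) and ((not (6*p >= -6 -> 4*p <= 1)) -> ((5*p >= -10 and p > 17) -> p > 0))
The weakest precondition is ((6*p >= -6 -> 4*p <= 1) -> p > 0) and ((not (6*p >= -6 -> 4*p <= 1)) -> ((5*p >= -10 and p > 17) -> p > 0)).
Check whether p = 4 implies it.
Every state satisfying the precondition satisfies the weakest precondition: the implication holds.
Answer: valid


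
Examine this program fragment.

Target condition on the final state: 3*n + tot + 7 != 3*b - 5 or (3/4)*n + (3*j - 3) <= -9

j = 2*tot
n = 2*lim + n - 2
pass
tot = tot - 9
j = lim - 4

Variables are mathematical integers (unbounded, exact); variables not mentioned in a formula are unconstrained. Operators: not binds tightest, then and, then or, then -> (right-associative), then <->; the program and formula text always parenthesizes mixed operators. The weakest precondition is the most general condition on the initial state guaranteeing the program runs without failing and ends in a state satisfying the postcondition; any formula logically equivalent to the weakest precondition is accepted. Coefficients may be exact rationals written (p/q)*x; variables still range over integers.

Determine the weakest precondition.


Working backward. After the program, the postcondition 3*n + tot + 7 != 3*b - 5 or (3/4)*n + (3*j - 3) <= -9 must hold; in canonical form it is 3*n + tot != 3*b - 12 or 3*j + (3/4)*n <= -6.
Before j := lim - 4: 3*n + tot != 3*b - 12 or 3*lim + (3/4)*n <= 6
Before tot := tot - 9: 3*n + tot != 3*b - 3 or 3*lim + (3/4)*n <= 6
Before skip: 3*n + tot != 3*b - 3 or 3*lim + (3/4)*n <= 6
Before n := 2*lim + n - 2: 6*lim + 3*n + tot != 3*b + 3 or (9/2)*lim + (3/4)*n <= 15/2
Before j := 2*tot: 6*lim + 3*n + tot != 3*b + 3 or (9/2)*lim + (3/4)*n <= 15/2
Answer: WP = 6*lim + 3*n + tot != 3*b + 3 or (9/2)*lim + (3/4)*n <= 15/2


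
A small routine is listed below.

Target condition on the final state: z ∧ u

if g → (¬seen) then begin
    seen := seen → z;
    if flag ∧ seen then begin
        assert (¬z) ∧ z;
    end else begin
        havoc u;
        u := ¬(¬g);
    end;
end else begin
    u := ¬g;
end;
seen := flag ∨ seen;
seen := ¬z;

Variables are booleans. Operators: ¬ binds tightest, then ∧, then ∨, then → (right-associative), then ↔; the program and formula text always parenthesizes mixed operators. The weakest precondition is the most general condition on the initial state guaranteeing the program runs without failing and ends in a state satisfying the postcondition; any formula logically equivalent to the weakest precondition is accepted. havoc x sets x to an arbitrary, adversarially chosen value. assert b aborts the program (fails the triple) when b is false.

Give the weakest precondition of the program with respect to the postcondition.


Working backward. After the program, z ∧ u must hold.
Before seen := ¬z: z ∧ u
Before seen := flag ∨ seen: z ∧ u
Then branch requires (¬(flag ∧ (seen → z))) ∧ ((¬(flag ∧ (seen → z))) → (z ∧ g)); else branch requires z ∧ (¬g).
Before the if: ((g → (¬seen)) → ((¬(flag ∧ (seen → z))) ∧ ((¬(flag ∧ (seen → z))) → (z ∧ g)))) ∧ ((¬(g → (¬seen))) → (z ∧ (¬g)))
Answer: WP = ((g → (¬seen)) → ((¬(flag ∧ (seen → z))) ∧ ((¬(flag ∧ (seen → z))) → (z ∧ g)))) ∧ ((¬(g → (¬seen))) → (z ∧ (¬g)))


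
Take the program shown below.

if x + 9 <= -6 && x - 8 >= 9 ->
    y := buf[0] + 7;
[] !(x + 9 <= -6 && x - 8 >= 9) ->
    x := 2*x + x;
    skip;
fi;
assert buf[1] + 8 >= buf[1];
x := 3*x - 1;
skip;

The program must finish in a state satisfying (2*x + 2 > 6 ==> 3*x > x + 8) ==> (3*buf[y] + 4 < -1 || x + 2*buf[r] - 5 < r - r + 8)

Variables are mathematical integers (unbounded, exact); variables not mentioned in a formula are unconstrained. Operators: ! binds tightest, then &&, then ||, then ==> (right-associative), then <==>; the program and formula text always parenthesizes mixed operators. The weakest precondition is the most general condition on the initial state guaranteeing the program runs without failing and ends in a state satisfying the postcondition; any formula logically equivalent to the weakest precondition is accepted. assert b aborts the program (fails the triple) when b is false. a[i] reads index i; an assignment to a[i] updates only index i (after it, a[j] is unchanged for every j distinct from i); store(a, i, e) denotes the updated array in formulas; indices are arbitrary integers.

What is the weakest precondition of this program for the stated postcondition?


Working backward. After the program, the postcondition (2*x + 2 > 6 ==> 3*x > x + 8) ==> (3*buf[y] + 4 < -1 || x + 2*buf[r] - 5 < r - r + 8) must hold; in canonical form it is (2*x > 4 ==> 2*x > 8) ==> (3*buf[y] < -5 || 2*buf[r] + x < 13).
Before skip: (2*x > 4 ==> 2*x > 8) ==> (3*buf[y] < -5 || 2*buf[r] + x < 13)
Before x := 3*x - 1: (6*x > 6 ==> 6*x > 10) ==> (3*buf[y] < -5 || 2*buf[r] + 3*x < 14)
Before assert buf[1] + 8 >= buf[1]: (6*x > 6 ==> 6*x > 10) ==> (3*buf[y] < -5 || 2*buf[r] + 3*x < 14)
Then branch requires (6*x > 6 ==> 6*x > 10) ==> (3*buf[buf[0] + 7] < -5 || 2*buf[r] + 3*x < 14); else branch requires (18*x > 6 ==> 18*x > 10) ==> (3*buf[y] < -5 || 2*buf[r] + 9*x < 14).
Before the if: ((x <= -15 && x >= 17) ==> ((6*x > 6 ==> 6*x > 10) ==> (3*buf[buf[0] + 7] < -5 || 2*buf[r] + 3*x < 14))) && ((!(x <= -15 && x >= 17)) ==> ((18*x > 6 ==> 18*x > 10) ==> (3*buf[y] < -5 || 2*buf[r] + 9*x < 14)))
Answer: WP = ((x <= -15 && x >= 17) ==> ((6*x > 6 ==> 6*x > 10) ==> (3*buf[buf[0] + 7] < -5 || 2*buf[r] + 3*x < 14))) && ((!(x <= -15 && x >= 17)) ==> ((18*x > 6 ==> 18*x > 10) ==> (3*buf[y] < -5 || 2*buf[r] + 9*x < 14)))


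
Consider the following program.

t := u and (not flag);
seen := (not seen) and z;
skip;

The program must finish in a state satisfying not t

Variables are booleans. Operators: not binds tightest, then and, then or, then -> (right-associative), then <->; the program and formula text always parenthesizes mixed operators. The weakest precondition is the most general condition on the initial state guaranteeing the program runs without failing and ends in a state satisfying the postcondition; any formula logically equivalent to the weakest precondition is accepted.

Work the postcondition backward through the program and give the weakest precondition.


Working backward. After the program, not t must hold.
Before skip: not t
Before seen := (not seen) and z: not t
Before t := u and (not flag): not (u and (not flag))
Answer: WP = not (u and (not flag))


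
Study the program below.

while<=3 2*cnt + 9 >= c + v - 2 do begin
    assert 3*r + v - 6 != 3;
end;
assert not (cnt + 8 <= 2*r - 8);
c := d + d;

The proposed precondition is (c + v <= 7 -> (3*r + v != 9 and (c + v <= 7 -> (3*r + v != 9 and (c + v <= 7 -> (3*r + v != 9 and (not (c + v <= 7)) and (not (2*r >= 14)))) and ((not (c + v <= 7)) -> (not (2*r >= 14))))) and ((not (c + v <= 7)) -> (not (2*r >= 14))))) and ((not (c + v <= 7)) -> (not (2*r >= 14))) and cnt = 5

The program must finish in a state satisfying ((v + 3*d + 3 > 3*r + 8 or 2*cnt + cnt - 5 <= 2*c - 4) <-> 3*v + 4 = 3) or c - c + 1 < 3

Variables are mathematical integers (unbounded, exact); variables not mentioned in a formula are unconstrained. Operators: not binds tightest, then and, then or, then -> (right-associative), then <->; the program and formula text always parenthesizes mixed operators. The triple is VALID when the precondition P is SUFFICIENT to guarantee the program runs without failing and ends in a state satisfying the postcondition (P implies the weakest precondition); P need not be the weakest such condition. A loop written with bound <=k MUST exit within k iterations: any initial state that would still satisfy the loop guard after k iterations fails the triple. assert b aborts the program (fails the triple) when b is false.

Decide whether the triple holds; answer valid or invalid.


Working backward. After the program, the postcondition ((v + 3*d + 3 > 3*r + 8 or 2*cnt + cnt - 5 <= 2*c - 4) <-> 3*v + 4 = 3) or c - c + 1 < 3 must hold; in canonical form it is true.
Before c := d + d: true
Before assert not (cnt + 8 <= 2*r - 8): not (cnt <= 2*r - 16)
Before the loop (bound <=3), unroll the exhaustion recursion (WP_0 = exit-now case; WP_j = one more guarded iteration, up to j = 3):
  WP_0: (not (2*cnt >= c + v - 11)) and (not (cnt <= 2*r - 16))
  WP_1: (2*cnt >= c + v - 11 -> (3*r + v != 9 and (not (2*cnt >= c + v - 11)) and (not (cnt <= 2*r - 16)))) and ((not (2*cnt >= c + v - 11)) -> (not (cnt <= 2*r - 16)))
  WP_2: (2*cnt >= c + v - 11 -> (3*r + v != 9 and (2*cnt >= c + v - 11 -> (3*r + v != 9 and (not (2*cnt >= c + v - 11)) and (not (cnt <= 2*r - 16)))) and ((not (2*cnt >= c + v - 11)) -> (not (cnt <= 2*r - 16))))) and ((not (2*cnt >= c + v - 11)) -> (not (cnt <= 2*r - 16)))
  WP_3: (2*cnt >= c + v - 11 -> (3*r + v != 9 and (2*cnt >= c + v - 11 -> (3*r + v != 9 and (2*cnt >= c + v - 11 -> (3*r + v != 9 and (not (2*cnt >= c + v - 11)) and (not (cnt <= 2*r - 16)))) and ((not (2*cnt >= c + v - 11)) -> (not (cnt <= 2*r - 16))))) and ((not (2*cnt >= c + v - 11)) -> (not (cnt <= 2*r - 16))))) and ((not (2*cnt >= c + v - 11)) -> (not (cnt <= 2*r - 16)))
So before the loop: (2*cnt >= c + v - 11 -> (3*r + v != 9 and (2*cnt >= c + v - 11 -> (3*r + v != 9 and (2*cnt >= c + v - 11 -> (3*r + v != 9 and (not (2*cnt >= c + v - 11)) and (not (cnt <= 2*r - 16)))) and ((not (2*cnt >= c + v - 11)) -> (not (cnt <= 2*r - 16))))) and ((not (2*cnt >= c + v - 11)) -> (not (cnt <= 2*r - 16))))) and ((not (2*cnt >= c + v - 11)) -> (not (cnt <= 2*r - 16)))
The weakest precondition is (2*cnt >= c + v - 11 -> (3*r + v != 9 and (2*cnt >= c + v - 11 -> (3*r + v != 9 and (2*cnt >= c + v - 11 -> (3*r + v != 9 and (not (2*cnt >= c + v - 11)) and (not (cnt <= 2*r - 16)))) and ((not (2*cnt >= c + v - 11)) -> (not (cnt <= 2*r - 16))))) and ((not (2*cnt >= c + v - 11)) -> (not (cnt <= 2*r - 16))))) and ((not (2*cnt >= c + v - 11)) -> (not (cnt <= 2*r - 16))).
Check whether (c + v <= 7 -> (3*r + v != 9 and (c + v <= 7 -> (3*r + v != 9 and (c + v <= 7 -> (3*r + v != 9 and (not (c + v <= 7)) and (not (2*r >= 14)))) and ((not (c + v <= 7)) -> (not (2*r >= 14))))) and ((not (c + v <= 7)) -> (not (2*r >= 14))))) and ((not (c + v <= 7)) -> (not (2*r >= 14))) and cnt = 5 implies it.
Countermodel: at the initial state c = 8, cnt = 5, r = 0, v = 0, the precondition holds but the weakest precondition fails.
Answer: invalid


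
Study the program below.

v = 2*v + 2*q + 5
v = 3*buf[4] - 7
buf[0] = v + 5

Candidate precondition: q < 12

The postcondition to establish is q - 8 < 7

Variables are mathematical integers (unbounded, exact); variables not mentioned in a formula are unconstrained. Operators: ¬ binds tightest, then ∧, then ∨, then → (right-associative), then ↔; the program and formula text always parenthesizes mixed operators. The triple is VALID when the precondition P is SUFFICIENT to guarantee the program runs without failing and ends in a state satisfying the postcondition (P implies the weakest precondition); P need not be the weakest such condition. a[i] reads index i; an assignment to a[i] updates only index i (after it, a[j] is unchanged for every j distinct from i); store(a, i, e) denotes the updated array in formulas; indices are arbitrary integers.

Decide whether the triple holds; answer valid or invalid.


Working backward. After the program, the postcondition q - 8 < 7 must hold; in canonical form it is q < 15.
Before buf[0] := v + 5: q < 15
Before v := 3*buf[4] - 7: q < 15
Before v := 2*v + 2*q + 5: q < 15
The weakest precondition is q < 15.
Check whether q < 12 implies it.
Every state satisfying the precondition satisfies the weakest precondition: the implication holds.
Answer: valid


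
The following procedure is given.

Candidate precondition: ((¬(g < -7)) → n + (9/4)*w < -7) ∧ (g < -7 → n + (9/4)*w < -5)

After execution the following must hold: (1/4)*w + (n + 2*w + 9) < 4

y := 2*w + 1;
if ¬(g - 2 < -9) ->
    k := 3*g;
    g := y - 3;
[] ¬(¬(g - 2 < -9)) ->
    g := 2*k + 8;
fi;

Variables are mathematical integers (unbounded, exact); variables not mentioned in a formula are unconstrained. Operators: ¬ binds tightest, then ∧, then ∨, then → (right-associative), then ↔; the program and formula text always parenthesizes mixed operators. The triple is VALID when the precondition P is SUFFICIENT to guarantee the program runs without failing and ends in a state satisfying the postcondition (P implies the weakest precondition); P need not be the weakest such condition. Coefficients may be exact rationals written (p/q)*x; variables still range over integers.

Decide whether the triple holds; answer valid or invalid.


Working backward. After the program, the postcondition (1/4)*w + (n + 2*w + 9) < 4 must hold; in canonical form it is n + (9/4)*w < -5.
Then branch requires n + (9/4)*w < -5; else branch requires n + (9/4)*w < -5.
Before the if: ((¬(g < -7)) → n + (9/4)*w < -5) ∧ (g < -7 → n + (9/4)*w < -5)
Before y := 2*w + 1: ((¬(g < -7)) → n + (9/4)*w < -5) ∧ (g < -7 → n + (9/4)*w < -5)
The weakest precondition is ((¬(g < -7)) → n + (9/4)*w < -5) ∧ (g < -7 → n + (9/4)*w < -5).
Check whether ((¬(g < -7)) → n + (9/4)*w < -7) ∧ (g < -7 → n + (9/4)*w < -5) implies it.
Every state satisfying the precondition satisfies the weakest precondition: the implication holds.
Answer: valid


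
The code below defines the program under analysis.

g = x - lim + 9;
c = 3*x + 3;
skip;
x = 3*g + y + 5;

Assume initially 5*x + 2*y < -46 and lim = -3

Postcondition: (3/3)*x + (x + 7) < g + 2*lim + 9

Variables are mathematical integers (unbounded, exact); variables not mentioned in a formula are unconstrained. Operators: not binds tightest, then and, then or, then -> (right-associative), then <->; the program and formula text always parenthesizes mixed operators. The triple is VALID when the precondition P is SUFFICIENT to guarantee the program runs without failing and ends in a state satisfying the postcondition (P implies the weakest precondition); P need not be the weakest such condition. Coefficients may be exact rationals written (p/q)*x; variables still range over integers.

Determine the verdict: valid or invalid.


Working backward. After the program, the postcondition (3/3)*x + (x + 7) < g + 2*lim + 9 must hold; in canonical form it is 2*x < g + 2*lim + 2.
Before x := 3*g + y + 5: 5*g + 2*y < 2*lim - 8
Before skip: 5*g + 2*y < 2*lim - 8
Before c := 3*x + 3: 5*g + 2*y < 2*lim - 8
Before g := x - lim + 9: 5*x + 2*y < 7*lim - 53
The weakest precondition is 5*x + 2*y < 7*lim - 53.
Check whether 5*x + 2*y < -46 and lim = -3 implies it.
Countermodel: at the initial state lim = -3, x = 1, y = -26, the precondition holds but the weakest precondition fails.
Answer: invalid


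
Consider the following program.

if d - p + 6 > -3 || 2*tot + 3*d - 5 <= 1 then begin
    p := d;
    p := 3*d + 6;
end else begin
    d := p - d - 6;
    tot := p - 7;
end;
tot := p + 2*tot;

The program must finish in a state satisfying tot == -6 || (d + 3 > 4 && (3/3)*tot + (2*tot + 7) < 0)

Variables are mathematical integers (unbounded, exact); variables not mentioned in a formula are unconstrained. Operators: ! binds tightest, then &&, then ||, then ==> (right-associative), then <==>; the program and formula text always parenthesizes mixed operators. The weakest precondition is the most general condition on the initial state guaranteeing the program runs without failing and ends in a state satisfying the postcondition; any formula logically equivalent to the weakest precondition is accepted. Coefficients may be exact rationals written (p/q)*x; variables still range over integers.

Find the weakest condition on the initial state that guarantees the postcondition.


Working backward. After the program, the postcondition tot == -6 || (d + 3 > 4 && (3/3)*tot + (2*tot + 7) < 0) must hold; in canonical form it is tot == -6 || (d > 1 && 3*tot < -7).
Before tot := p + 2*tot: p + 2*tot == -6 || (d > 1 && 3*p + 6*tot < -7)
Then branch requires 3*d + 2*tot == -12 || (d > 1 && 9*d + 6*tot < -25); else branch requires 3*p == 8 || (p > d + 7 && 9*p < 35).
Before the if: ((d > p - 9 || 3*d + 2*tot <= 6) ==> (3*d + 2*tot == -12 || (d > 1 && 9*d + 6*tot < -25))) && ((!(d > p - 9 || 3*d + 2*tot <= 6)) ==> (3*p == 8 || (p > d + 7 && 9*p < 35)))
Answer: WP = ((d > p - 9 || 3*d + 2*tot <= 6) ==> (3*d + 2*tot == -12 || (d > 1 && 9*d + 6*tot < -25))) && ((!(d > p - 9 || 3*d + 2*tot <= 6)) ==> (3*p == 8 || (p > d + 7 && 9*p < 35)))


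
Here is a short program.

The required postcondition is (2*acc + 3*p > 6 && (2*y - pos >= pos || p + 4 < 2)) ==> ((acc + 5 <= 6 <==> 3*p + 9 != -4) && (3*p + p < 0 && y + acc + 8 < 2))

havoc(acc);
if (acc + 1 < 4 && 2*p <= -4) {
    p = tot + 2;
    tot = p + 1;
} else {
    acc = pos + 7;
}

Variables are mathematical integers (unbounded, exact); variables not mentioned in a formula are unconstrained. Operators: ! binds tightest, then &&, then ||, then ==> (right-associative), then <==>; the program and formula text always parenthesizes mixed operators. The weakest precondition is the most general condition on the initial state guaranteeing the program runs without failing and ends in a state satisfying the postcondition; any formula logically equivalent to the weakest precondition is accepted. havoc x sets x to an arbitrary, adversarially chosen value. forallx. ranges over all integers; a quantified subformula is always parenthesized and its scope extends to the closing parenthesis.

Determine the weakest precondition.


Working backward. After the program, the postcondition (2*acc + 3*p > 6 && (2*y - pos >= pos || p + 4 < 2)) ==> ((acc + 5 <= 6 <==> 3*p + 9 != -4) && (3*p + p < 0 && y + acc + 8 < 2)) must hold; in canonical form it is (2*acc + 3*p > 6 && (2*y >= 2*pos || p < -2)) ==> ((acc <= 1 <==> 3*p != -13) && 4*p < 0 && acc + y < -6).
Then branch requires (2*acc + 3*tot > 0 && (2*y >= 2*pos || tot < -4)) ==> ((acc <= 1 <==> 3*tot != -19) && 4*tot < -8 && acc + y < -6); else branch requires (3*p + 2*pos > -8 && (2*y >= 2*pos || p < -2)) ==> ((pos <= -6 <==> 3*p != -13) && 4*p < 0 && pos + y < -13).
Before the if: ((acc < 3 && 2*p <= -4) ==> ((2*acc + 3*tot > 0 && (2*y >= 2*pos || tot < -4)) ==> ((acc <= 1 <==> 3*tot != -19) && 4*tot < -8 && acc + y < -6))) && ((!(acc < 3 && 2*p <= -4)) ==> ((3*p + 2*pos > -8 && (2*y >= 2*pos || p < -2)) ==> ((pos <= -6 <==> 3*p != -13) && 4*p < 0 && pos + y < -13)))
Before havoc acc: forall acc_1. (((acc_1 < 3 && 2*p <= -4) ==> ((2*acc_1 + 3*tot > 0 && (2*y >= 2*pos || tot < -4)) ==> ((acc_1 <= 1 <==> 3*tot != -19) && 4*tot < -8 && acc_1 + y < -6))) && ((!(acc_1 < 3 && 2*p <= -4)) ==> ((3*p + 2*pos > -8 && (2*y >= 2*pos || p < -2)) ==> ((pos <= -6 <==> 3*p != -13) && 4*p < 0 && pos + y < -13))))
Answer: WP = forall acc_1. (((acc_1 < 3 && 2*p <= -4) ==> ((2*acc_1 + 3*tot > 0 && (2*y >= 2*pos || tot < -4)) ==> ((acc_1 <= 1 <==> 3*tot != -19) && 4*tot < -8 && acc_1 + y < -6))) && ((!(acc_1 < 3 && 2*p <= -4)) ==> ((3*p + 2*pos > -8 && (2*y >= 2*pos || p < -2)) ==> ((pos <= -6 <==> 3*p != -13) && 4*p < 0 && pos + y < -13))))


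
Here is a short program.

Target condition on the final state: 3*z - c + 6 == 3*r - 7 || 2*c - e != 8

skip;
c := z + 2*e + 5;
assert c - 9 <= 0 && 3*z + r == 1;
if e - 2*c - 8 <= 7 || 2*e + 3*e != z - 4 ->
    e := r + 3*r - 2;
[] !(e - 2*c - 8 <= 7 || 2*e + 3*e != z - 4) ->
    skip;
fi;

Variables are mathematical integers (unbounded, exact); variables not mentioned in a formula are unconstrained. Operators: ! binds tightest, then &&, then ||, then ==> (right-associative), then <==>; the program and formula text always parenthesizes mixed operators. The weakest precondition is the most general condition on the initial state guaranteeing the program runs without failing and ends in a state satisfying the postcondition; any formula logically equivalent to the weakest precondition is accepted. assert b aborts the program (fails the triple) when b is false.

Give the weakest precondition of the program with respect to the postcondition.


Working backward. After the program, the postcondition 3*z - c + 6 == 3*r - 7 || 2*c - e != 8 must hold; in canonical form it is 3*z == c + 3*r - 13 || 2*c != e + 8.
Then branch requires 3*z == c + 3*r - 13 || 2*c != 4*r + 6; else branch requires 3*z == c + 3*r - 13 || 2*c != e + 8.
Before the if: ((e <= 2*c + 15 || 5*e != z - 4) ==> (3*z == c + 3*r - 13 || 2*c != 4*r + 6)) && ((!(e <= 2*c + 15 || 5*e != z - 4)) ==> (3*z == c + 3*r - 13 || 2*c != e + 8))
Before assert c - 9 <= 0 && 3*z + r == 1: c <= 9 && r + 3*z == 1 && ((e <= 2*c + 15 || 5*e != z - 4) ==> (3*z == c + 3*r - 13 || 2*c != 4*r + 6)) && ((!(e <= 2*c + 15 || 5*e != z - 4)) ==> (3*z == c + 3*r - 13 || 2*c != e + 8))
Before c := z + 2*e + 5: 2*e + z <= 4 && r + 3*z == 1 && ((3*e + 2*z >= -25 || 5*e != z - 4) ==> (2*z == 2*e + 3*r - 8 || 4*e + 2*z != 4*r - 4)) && ((!(3*e + 2*z >= -25 || 5*e != z - 4)) ==> (2*z == 2*e + 3*r - 8 || 3*e + 2*z != -2))
Before skip: 2*e + z <= 4 && r + 3*z == 1 && ((3*e + 2*z >= -25 || 5*e != z - 4) ==> (2*z == 2*e + 3*r - 8 || 4*e + 2*z != 4*r - 4)) && ((!(3*e + 2*z >= -25 || 5*e != z - 4)) ==> (2*z == 2*e + 3*r - 8 || 3*e + 2*z != -2))
Answer: WP = 2*e + z <= 4 && r + 3*z == 1 && ((3*e + 2*z >= -25 || 5*e != z - 4) ==> (2*z == 2*e + 3*r - 8 || 4*e + 2*z != 4*r - 4)) && ((!(3*e + 2*z >= -25 || 5*e != z - 4)) ==> (2*z == 2*e + 3*r - 8 || 3*e + 2*z != -2))


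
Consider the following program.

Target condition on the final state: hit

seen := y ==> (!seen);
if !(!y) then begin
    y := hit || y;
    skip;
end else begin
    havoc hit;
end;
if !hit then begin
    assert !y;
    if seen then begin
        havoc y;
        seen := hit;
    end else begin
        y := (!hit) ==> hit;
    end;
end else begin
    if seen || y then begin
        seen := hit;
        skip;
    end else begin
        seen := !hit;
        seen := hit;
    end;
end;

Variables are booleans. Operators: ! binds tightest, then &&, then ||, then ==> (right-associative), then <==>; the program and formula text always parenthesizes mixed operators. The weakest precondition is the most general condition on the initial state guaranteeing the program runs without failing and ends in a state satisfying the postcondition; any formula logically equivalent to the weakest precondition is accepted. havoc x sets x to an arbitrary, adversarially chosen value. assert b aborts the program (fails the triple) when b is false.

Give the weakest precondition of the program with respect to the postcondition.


Working backward. After the program, hit must hold.
Then branch requires (!y) && (seen ==> hit) && ((!seen) ==> hit); else branch requires ((seen || y) ==> hit) && ((!(seen || y)) ==> hit).
Before the if: ((!hit) ==> ((!y) && (seen ==> hit) && ((!seen) ==> hit))) && (hit ==> (((seen || y) ==> hit) && ((!(seen || y)) ==> hit)))
Then branch requires ((!hit) ==> ((!(hit || y)) && (seen ==> hit) && ((!seen) ==> hit))) && (hit ==> (((seen || hit || y) ==> hit) && ((!(seen || hit || y)) ==> hit))); else branch requires false.
Before the if: (y ==> (((!hit) ==> ((!(hit || y)) && (seen ==> hit) && ((!seen) ==> hit))) && (hit ==> (((seen || hit || y) ==> hit) && ((!(seen || hit || y)) ==> hit))))) && y
Before seen := y ==> (!seen): (y ==> (((!hit) ==> ((!(hit || y)) && ((y ==> (!seen)) ==> hit) && ((!(y ==> (!seen))) ==> hit))) && (hit ==> ((((y ==> (!seen)) || hit || y) ==> hit) && ((!((y ==> (!seen)) || hit || y)) ==> hit))))) && y
Answer: WP = (y ==> (((!hit) ==> ((!(hit || y)) && ((y ==> (!seen)) ==> hit) && ((!(y ==> (!seen))) ==> hit))) && (hit ==> ((((y ==> (!seen)) || hit || y) ==> hit) && ((!((y ==> (!seen)) || hit || y)) ==> hit))))) && y


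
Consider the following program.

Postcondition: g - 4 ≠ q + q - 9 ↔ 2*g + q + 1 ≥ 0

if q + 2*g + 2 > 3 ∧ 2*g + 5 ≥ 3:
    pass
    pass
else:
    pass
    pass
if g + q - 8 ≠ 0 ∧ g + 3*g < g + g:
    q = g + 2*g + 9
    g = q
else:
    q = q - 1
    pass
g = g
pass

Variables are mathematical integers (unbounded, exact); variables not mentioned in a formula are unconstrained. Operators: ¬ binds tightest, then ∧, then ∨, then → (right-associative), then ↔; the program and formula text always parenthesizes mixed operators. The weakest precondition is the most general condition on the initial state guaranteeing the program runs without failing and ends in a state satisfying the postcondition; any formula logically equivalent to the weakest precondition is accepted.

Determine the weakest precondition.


Working backward. After the program, the postcondition g - 4 ≠ q + q - 9 ↔ 2*g + q + 1 ≥ 0 must hold; in canonical form it is g ≠ 2*q - 5 ↔ 2*g + q ≥ -1.
Before skip: g ≠ 2*q - 5 ↔ 2*g + q ≥ -1
Before g := g: g ≠ 2*q - 5 ↔ 2*g + q ≥ -1
Then branch requires 3*g ≠ -4 ↔ 9*g ≥ -28; else branch requires g ≠ 2*q - 7 ↔ 2*g + q ≥ 0.
Before the if: ((g + q ≠ 8 ∧ 2*g < 0) → (3*g ≠ -4 ↔ 9*g ≥ -28)) ∧ ((¬(g + q ≠ 8 ∧ 2*g < 0)) → (g ≠ 2*q - 7 ↔ 2*g + q ≥ 0))
Then branch requires ((g + q ≠ 8 ∧ 2*g < 0) → (3*g ≠ -4 ↔ 9*g ≥ -28)) ∧ ((¬(g + q ≠ 8 ∧ 2*g < 0)) → (g ≠ 2*q - 7 ↔ 2*g + q ≥ 0)); else branch requires ((g + q ≠ 8 ∧ 2*g < 0) → (3*g ≠ -4 ↔ 9*g ≥ -28)) ∧ ((¬(g + q ≠ 8 ∧ 2*g < 0)) → (g ≠ 2*q - 7 ↔ 2*g + q ≥ 0)).
Before the if: ((2*g + q > 1 ∧ 2*g ≥ -2) → (((g + q ≠ 8 ∧ 2*g < 0) → (3*g ≠ -4 ↔ 9*g ≥ -28)) ∧ ((¬(g + q ≠ 8 ∧ 2*g < 0)) → (g ≠ 2*q - 7 ↔ 2*g + q ≥ 0)))) ∧ ((¬(2*g + q > 1 ∧ 2*g ≥ -2)) → (((g + q ≠ 8 ∧ 2*g < 0) → (3*g ≠ -4 ↔ 9*g ≥ -28)) ∧ ((¬(g + q ≠ 8 ∧ 2*g < 0)) → (g ≠ 2*q - 7 ↔ 2*g + q ≥ 0))))
Answer: WP = ((2*g + q > 1 ∧ 2*g ≥ -2) → (((g + q ≠ 8 ∧ 2*g < 0) → (3*g ≠ -4 ↔ 9*g ≥ -28)) ∧ ((¬(g + q ≠ 8 ∧ 2*g < 0)) → (g ≠ 2*q - 7 ↔ 2*g + q ≥ 0)))) ∧ ((¬(2*g + q > 1 ∧ 2*g ≥ -2)) → (((g + q ≠ 8 ∧ 2*g < 0) → (3*g ≠ -4 ↔ 9*g ≥ -28)) ∧ ((¬(g + q ≠ 8 ∧ 2*g < 0)) → (g ≠ 2*q - 7 ↔ 2*g + q ≥ 0))))
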